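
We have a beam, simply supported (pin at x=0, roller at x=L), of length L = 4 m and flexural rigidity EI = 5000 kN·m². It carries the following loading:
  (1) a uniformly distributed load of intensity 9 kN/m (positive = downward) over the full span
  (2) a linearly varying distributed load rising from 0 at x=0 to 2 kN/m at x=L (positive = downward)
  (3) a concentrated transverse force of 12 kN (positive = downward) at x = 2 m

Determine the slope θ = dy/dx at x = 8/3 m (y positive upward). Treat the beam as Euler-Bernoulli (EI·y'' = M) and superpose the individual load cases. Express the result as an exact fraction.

Load 1 — uniform load w=9 kN/m over full span:
  θ_1 = -w(L³-6Lx²+4x³)/(24EI) = -9·(4³-6·4·(8/3)²+4·(8/3)³)/(24·5000) = 13/5625 rad
Load 2 — triangular load w₀=2 kN/m (0→w₀ over full span):
  θ_2 = -w₀(7L⁴-30L²x²+15x⁴)/(360LEI) = -2·(7·4⁴-30·4²·(8/3)²+15·(8/3)⁴)/(360·4·5000) = 182/759375 rad
Load 3 — point force P=12 kN at a=2 m (b=L-a=2):
  θ_3 = -Pa(2L²-6Lx+3x²+a²)/(6LEI)  [x>a] = -12·2·(2·4²-6·4·(8/3)+3·(8/3)²+2²)/(6·4·5000) = 1/750 rad
Superposition: θ = Σ θ_i = 5899/1518750 rad ≈ 0.003884 rad

θ(8/3) = 5899/1518750 rad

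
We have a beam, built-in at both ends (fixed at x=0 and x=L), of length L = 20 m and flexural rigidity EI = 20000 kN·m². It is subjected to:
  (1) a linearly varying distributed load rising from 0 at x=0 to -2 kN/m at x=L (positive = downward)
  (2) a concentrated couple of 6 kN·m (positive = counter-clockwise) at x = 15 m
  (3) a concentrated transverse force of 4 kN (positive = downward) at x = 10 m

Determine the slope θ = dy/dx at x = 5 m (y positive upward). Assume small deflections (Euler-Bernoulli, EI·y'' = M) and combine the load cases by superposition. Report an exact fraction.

Load 1 — triangular load w₀=-2 kN/m (0→w₀ over full span):
  θ_1 = -w₀(2x(L-x)(L-2x)(x+2L)+x²(L-x)²)/(120LEI) = -(-2)·(2·5·(20-5)·(20-2·5)·(5+2·20)+5²·(20-5)²)/(120·20·20000) = 39/12800 rad
Load 2 — applied couple M₀=6 kN·m at a=15 m (b=L-a=5):
  θ_2 = (R_Ax²/2 - M_Ax)/EI  [x≤a] with R_A=27/80, M_A=15/8 = ((27/80)·5²/2 - (15/8)·5)/20000 = -33/128000 rad
Load 3 — point force P=4 kN at a=10 m (b=L-a=10):
  θ_3 = -Pb²x(2aL-(3a+b)x)/(2L³EI)  [x≤a] = -4·10²·5·(2·10·20-(3·10+10)·5)/(2·20³·20000) = -1/800 rad
Superposition: θ = Σ θ_i = 197/128000 rad ≈ 0.001539 rad

θ(5) = 197/128000 rad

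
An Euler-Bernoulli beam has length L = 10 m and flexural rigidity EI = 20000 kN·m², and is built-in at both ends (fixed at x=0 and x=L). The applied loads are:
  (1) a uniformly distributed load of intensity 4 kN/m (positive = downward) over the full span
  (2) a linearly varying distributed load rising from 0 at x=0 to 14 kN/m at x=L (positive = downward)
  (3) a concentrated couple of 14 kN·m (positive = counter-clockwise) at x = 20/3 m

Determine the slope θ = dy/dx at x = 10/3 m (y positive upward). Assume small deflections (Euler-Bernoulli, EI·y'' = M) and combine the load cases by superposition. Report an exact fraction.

Load 1 — uniform load w=4 kN/m over full span:
  θ_1 = -wx(L-x)(L-2x)/(12EI) = -4·(10/3)·(10-(10/3))·(10-2·(10/3))/(12·20000) = -1/810 rad
Load 2 — triangular load w₀=14 kN/m (0→w₀ over full span):
  θ_2 = -w₀(2x(L-x)(L-2x)(x+2L)+x²(L-x)²)/(120LEI) = -14·(2·(10/3)·(10-(10/3))·(10-2·(10/3))·((10/3)+2·10)+(10/3)²·(10-(10/3))²)/(120·10·20000) = -14/6075 rad
Load 3 — applied couple M₀=14 kN·m at a=20/3 m (b=L-a=10/3):
  θ_3 = (R_Ax²/2 - M_Ax)/EI  [x≤a] with R_A=28/15, M_A=14/3 = ((28/15)·(10/3)²/2 - (14/3)·(10/3))/20000 = -7/27000 rad
Superposition: θ = Σ θ_i = -923/243000 rad ≈ -0.003798 rad

θ(10/3) = -923/243000 rad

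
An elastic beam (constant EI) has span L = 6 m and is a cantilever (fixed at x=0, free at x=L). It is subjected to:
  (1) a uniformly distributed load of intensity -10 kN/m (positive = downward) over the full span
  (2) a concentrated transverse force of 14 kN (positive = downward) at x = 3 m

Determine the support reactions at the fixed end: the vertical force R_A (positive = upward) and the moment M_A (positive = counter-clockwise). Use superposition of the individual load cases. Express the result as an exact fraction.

Load 1 — uniform load w=-10 kN/m over full span:
  R_A = wL = (-10)·6 = -60 kN
  M_A = wL²/2 = (-10)·6²/2 = -180 kN·m
Load 2 — point force P=14 kN at a=3 m (b=L-a=3):
  R_A = P = 14 kN
  M_A = Pa = 14·3 = 42 kN·m
Superposition: R_A = -46 kN, M_A = -138 kN·m

R_A = -46 kN, M_A = -138 kN·m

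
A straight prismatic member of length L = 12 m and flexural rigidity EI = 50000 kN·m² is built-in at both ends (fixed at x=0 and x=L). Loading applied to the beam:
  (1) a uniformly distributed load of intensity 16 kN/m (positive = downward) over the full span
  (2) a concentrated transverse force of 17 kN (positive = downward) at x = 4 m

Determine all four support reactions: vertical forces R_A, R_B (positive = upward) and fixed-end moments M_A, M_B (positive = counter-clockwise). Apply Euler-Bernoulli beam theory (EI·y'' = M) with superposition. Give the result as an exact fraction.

Load 1 — uniform load w=16 kN/m over full span:
  R_A = wL/2 = 16·12/2 = 96 kN
  M_A = wL²/12 = 16·12²/12 = 192 kN·m
  R_B = wL/2 = 16·12/2 = 96 kN
  M_B = -wL²/12 = -16·12²/12 = -192 kN·m
Load 2 — point force P=17 kN at a=4 m (b=L-a=8):
  R_A = Pb²(3a+b)/L³ = 17·8²·(3·4+8)/12³ = 340/27 kN
  M_A = Pab²/L² = 17·4·8²/12² = 272/9 kN·m
  R_B = Pa²(a+3b)/L³ = 17·4²·(4+3·8)/12³ = 119/27 kN
  M_B = -Pa²b/L² = -17·4²·8/12² = -136/9 kN·m
Superposition: R_A = 2932/27 kN, M_A = 2000/9 kN·m, R_B = 2711/27 kN, M_B = -1864/9 kN·m

R_A = 2932/27 kN, M_A = 2000/9 kN·m, R_B = 2711/27 kN, M_B = -1864/9 kN·m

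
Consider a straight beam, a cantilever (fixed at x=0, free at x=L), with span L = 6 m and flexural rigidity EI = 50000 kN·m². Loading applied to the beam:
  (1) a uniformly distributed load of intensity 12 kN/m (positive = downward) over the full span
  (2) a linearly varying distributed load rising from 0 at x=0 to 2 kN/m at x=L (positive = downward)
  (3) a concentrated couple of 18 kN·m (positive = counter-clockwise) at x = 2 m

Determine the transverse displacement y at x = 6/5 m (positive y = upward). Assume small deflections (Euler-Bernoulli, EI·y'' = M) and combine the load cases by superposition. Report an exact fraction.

Load 1 — uniform load w=12 kN/m over full span:
  y_1 = -wx²(x²-4Lx+6L²)/(24EI) = -12·(6/5)²·((6/5)²-4·6·(6/5)+6·6²)/(24·50000) = -10611/3906250 m
Load 2 — triangular load w₀=2 kN/m (0→w₀ over full span):
  y_2 = (w₀Lx³/12-w₀L²x²/6-w₀x⁵/(120L))/EI = (2·6·(6/5)³/12-2·6²·(6/5)²/6-2·(6/5)⁵/(120·6))/50000 = -60777/195312500 m
Load 3 — applied couple M₀=18 kN·m at a=2 m (b=L-a=4):
  y_3 = M₀x²/(2EI)  [x≤a] = 18·(6/5)²/(2·50000) = 81/312500 m
Superposition: y = Σ y_i = -270351/97656250 m ≈ -0.002768 m

y(6/5) = -270351/97656250 m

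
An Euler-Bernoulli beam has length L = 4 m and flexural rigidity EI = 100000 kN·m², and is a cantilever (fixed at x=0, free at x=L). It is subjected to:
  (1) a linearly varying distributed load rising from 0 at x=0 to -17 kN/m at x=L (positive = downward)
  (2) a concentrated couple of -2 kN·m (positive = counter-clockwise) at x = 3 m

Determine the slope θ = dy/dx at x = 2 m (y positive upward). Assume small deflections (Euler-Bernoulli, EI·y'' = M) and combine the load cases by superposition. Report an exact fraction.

θ(2) = 673/600000 rad

Load 1 — triangular load w₀=-17 kN/m (0→w₀ over full span):
  θ_1 = (w₀Lx²/4-w₀L²x/3-w₀x⁴/(24L))/EI = ((-17)·4·2²/4-(-17)·4²·2/3-(-17)·2⁴/(24·4))/100000 = 697/600000 rad
Load 2 — applied couple M₀=-2 kN·m at a=3 m (b=L-a=1):
  θ_2 = M₀x/EI  [x≤a] = (-2)·2/100000 = -1/25000 rad
Superposition: θ = Σ θ_i = 673/600000 rad ≈ 0.001122 rad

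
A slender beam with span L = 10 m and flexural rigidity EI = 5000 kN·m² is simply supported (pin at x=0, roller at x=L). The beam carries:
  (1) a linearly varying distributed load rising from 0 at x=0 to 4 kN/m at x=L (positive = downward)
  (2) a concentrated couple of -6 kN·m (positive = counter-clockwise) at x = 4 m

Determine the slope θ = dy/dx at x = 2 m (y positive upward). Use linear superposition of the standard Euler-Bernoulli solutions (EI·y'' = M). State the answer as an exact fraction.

Load 1 — triangular load w₀=4 kN/m (0→w₀ over full span):
  θ_1 = -w₀(7L⁴-30L²x²+15x⁴)/(360LEI) = -4·(7·10⁴-30·10²·2²+15·2⁴)/(360·10·5000) = -364/28125 rad
Load 2 — applied couple M₀=-6 kN·m at a=4 m (b=L-a=6):
  θ_2 = (M₀x²/(2L)+C₁)/EI  [x≤a] with C₁=M₀(3b²-L²)/(6L)=-4/5 = ((-6)·2²/(2·10)+(-4/5))/5000 = -1/2500 rad
Superposition: θ = Σ θ_i = -1501/112500 rad ≈ -0.013342 rad

θ(2) = -1501/112500 rad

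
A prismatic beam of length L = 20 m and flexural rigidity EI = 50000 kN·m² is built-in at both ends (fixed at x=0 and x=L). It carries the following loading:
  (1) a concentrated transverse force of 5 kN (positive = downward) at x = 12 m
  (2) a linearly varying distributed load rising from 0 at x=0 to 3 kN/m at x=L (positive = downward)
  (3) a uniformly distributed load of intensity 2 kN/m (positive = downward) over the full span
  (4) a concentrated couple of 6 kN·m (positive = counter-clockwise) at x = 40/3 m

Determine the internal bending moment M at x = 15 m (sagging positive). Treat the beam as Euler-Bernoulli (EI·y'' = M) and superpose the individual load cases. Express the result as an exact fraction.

M(15) = 2251/120 kN·m

Load 1 — point force P=5 kN at a=12 m (b=L-a=8):
  M_1 = Pa²(a+3b)(L-x)/L³ - Pa²b/L²  [x>a] = 5·12²·(12+3·8)·(20-15)/20³ - 5·12²·8/20² = 9/5 kN·m
Load 2 — triangular load w₀=3 kN/m (0→w₀ over full span):
  M_2 = 3w₀Lx/20 - w₀L²/30 - w₀x³/(6L) = 3·3·20·15/20 - 3·20²/30 - 3·15³/(6·20) = 85/8 kN·m
Load 3 — uniform load w=2 kN/m over full span:
  M_3 = wLx/2 - wL²/12 - wx²/2 = 2·20·15/2 - 2·20²/12 - 2·15²/2 = 25/3 kN·m
Load 4 — applied couple M₀=6 kN·m at a=40/3 m (b=L-a=20/3):
  M_4 = R_Ax - M_A - M₀  [x>a] with R_A=2/5, M_A=2 = (2/5)·15 - 2 - 6 = -2 kN·m
Superposition: M = Σ M_i = 2251/120 kN·m ≈ 18.758333 kN·m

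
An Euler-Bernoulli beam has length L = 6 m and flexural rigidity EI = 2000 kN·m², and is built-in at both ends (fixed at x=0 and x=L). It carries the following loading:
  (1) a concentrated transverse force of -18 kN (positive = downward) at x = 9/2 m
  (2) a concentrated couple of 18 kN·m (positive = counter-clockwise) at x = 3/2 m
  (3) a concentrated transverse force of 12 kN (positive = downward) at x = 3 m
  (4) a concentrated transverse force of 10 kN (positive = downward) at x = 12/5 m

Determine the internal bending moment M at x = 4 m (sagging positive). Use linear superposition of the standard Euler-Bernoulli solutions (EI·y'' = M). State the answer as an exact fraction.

Load 1 — point force P=-18 kN at a=9/2 m (b=L-a=3/2):
  M_1 = Pb²(3a+b)x/L³ - Pab²/L²  [x≤a] = (-18)·(3/2)²·(3·(9/2)+(3/2))·4/6³ - (-18)·(9/2)·(3/2)²/6² = -99/16 kN·m
Load 2 — applied couple M₀=18 kN·m at a=3/2 m (b=L-a=9/2):
  M_2 = R_Ax - M_A - M₀  [x>a] with R_A=27/8, M_A=-27/8 = (27/8)·4 - (-27/8) - 18 = -9/8 kN·m
Load 3 — point force P=12 kN at a=3 m (b=L-a=3):
  M_3 = Pa²(a+3b)(L-x)/L³ - Pa²b/L²  [x>a] = 12·3²·(3+3·3)·(6-4)/6³ - 12·3²·3/6² = 3 kN·m
Load 4 — point force P=10 kN at a=12/5 m (b=L-a=18/5):
  M_4 = Pa²(a+3b)(L-x)/L³ - Pa²b/L²  [x>a] = 10·(12/5)²·((12/5)+3·(18/5))·(6-4)/6³ - 10·(12/5)²·(18/5)/6² = 32/25 kN·m
Superposition: M = Σ M_i = -1213/400 kN·m ≈ -3.032500 kN·m

M(4) = -1213/400 kN·m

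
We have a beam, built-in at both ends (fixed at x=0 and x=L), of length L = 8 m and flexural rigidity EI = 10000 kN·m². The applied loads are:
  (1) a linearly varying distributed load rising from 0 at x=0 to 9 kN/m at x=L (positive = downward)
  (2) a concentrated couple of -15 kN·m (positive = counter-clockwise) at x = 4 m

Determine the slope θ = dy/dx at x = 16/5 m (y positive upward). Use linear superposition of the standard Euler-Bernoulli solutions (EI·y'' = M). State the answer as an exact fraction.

Load 1 — triangular load w₀=9 kN/m (0→w₀ over full span):
  θ_1 = -w₀(2x(L-x)(L-2x)(x+2L)+x²(L-x)²)/(120LEI) = -9·(2·(16/5)·(8-(16/5))·(8-2·(16/5))·((16/5)+2·8)+(16/5)²·(8-(16/5))²)/(120·8·10000) = -432/390625 rad
Load 2 — applied couple M₀=-15 kN·m at a=4 m (b=L-a=4):
  θ_2 = (R_Ax²/2 - M_Ax)/EI  [x≤a] with R_A=-45/16, M_A=-15/4 = ((-45/16)·(16/5)²/2 - (-15/4)·(16/5))/10000 = -3/12500 rad
Superposition: θ = Σ θ_i = -2103/1562500 rad ≈ -0.001346 rad

θ(16/5) = -2103/1562500 rad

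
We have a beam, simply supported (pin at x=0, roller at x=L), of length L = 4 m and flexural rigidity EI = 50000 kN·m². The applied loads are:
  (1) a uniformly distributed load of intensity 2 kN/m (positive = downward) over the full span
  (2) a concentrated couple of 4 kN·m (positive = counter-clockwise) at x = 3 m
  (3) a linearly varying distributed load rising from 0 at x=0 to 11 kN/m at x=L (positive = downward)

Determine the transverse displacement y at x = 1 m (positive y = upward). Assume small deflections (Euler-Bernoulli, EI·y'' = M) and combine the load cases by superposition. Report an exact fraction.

Load 1 — uniform load w=2 kN/m over full span:
  y_1 = -wx(L³-2Lx²+x³)/(24EI) = -2·1·(4³-2·4·1²+1³)/(24·50000) = -19/200000 m
Load 2 — applied couple M₀=4 kN·m at a=3 m (b=L-a=1):
  y_2 = (M₀x³/(6L)+C₁x)/EI  [x≤a] with C₁=M₀(3b²-L²)/(6L)=-13/6 = (4·1³/(6·4)+(-13/6)·1)/50000 = -1/25000 m
Load 3 — triangular load w₀=11 kN/m (0→w₀ over full span):
  y_3 = -w₀x(7L⁴-10L²x²+3x⁴)/(360LEI) = -11·1·(7·4⁴-10·4²·1²+3·1⁴)/(360·4·50000) = -1199/4800000 m
Superposition: y = Σ y_i = -1847/4800000 m ≈ -0.000385 m

y(1) = -1847/4800000 m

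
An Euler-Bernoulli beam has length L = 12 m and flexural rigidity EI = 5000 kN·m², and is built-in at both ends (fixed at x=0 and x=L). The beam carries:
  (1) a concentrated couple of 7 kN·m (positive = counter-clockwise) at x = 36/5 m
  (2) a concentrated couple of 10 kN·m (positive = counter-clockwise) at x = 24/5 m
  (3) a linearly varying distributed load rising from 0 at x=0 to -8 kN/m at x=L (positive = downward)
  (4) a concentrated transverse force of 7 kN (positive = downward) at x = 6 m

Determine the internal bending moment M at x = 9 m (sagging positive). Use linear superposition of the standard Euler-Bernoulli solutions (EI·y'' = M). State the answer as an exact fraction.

M(9) = -307/25 kN·m

Load 1 — applied couple M₀=7 kN·m at a=36/5 m (b=L-a=24/5):
  M_1 = R_Ax - M_A - M₀  [x>a] with R_A=21/25, M_A=56/25 = (21/25)·9 - (56/25) - 7 = -42/25 kN·m
Load 2 — applied couple M₀=10 kN·m at a=24/5 m (b=L-a=36/5):
  M_2 = R_Ax - M_A - M₀  [x>a] with R_A=6/5, M_A=6/5 = (6/5)·9 - (6/5) - 10 = -2/5 kN·m
Load 3 — triangular load w₀=-8 kN/m (0→w₀ over full span):
  M_3 = 3w₀Lx/20 - w₀L²/30 - w₀x³/(6L) = 3·(-8)·12·9/20 - (-8)·12²/30 - (-8)·9³/(6·12) = -51/5 kN·m
Load 4 — point force P=7 kN at a=6 m (b=L-a=6):
  M_4 = Pa²(a+3b)(L-x)/L³ - Pa²b/L²  [x>a] = 7·6²·(6+3·6)·(12-9)/12³ - 7·6²·6/12² = 0 kN·m
Superposition: M = Σ M_i = -307/25 kN·m ≈ -12.280000 kN·m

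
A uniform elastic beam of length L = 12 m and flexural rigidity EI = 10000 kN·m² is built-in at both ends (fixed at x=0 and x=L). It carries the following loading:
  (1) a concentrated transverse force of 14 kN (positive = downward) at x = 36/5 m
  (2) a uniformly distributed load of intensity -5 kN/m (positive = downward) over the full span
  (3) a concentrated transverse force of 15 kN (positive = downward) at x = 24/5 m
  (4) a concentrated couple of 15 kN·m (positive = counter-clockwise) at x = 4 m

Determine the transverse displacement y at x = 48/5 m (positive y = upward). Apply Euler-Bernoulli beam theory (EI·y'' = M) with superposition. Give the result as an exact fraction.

y(48/5) = 67929/19531250 m

Load 1 — point force P=14 kN at a=36/5 m (b=L-a=24/5):
  y_1 = -Pa²(L-x)²(3bL-(3b+a)(L-x))/(6L³EI)  [x>a] = -14·(36/5)²·(12-(48/5))²·(3·(24/5)·12-(3·(24/5)+(36/5))·(12-(48/5)))/(6·12³·10000) = -47628/9765625 m
Load 2 — uniform load w=-5 kN/m over full span:
  y_2 = -wx²(L-x)²/(24EI) = -(-5)·(48/5)²·(12-(48/5))²/(24·10000) = 864/78125 m
Load 3 — point force P=15 kN at a=24/5 m (b=L-a=36/5):
  y_3 = -Pa²(L-x)²(3bL-(3b+a)(L-x))/(6L³EI)  [x>a] = -15·(24/5)²·(12-(48/5))²·(3·(36/5)·12-(3·(36/5)+(24/5))·(12-(48/5)))/(6·12³·10000) = -7344/1953125 m
Load 4 — applied couple M₀=15 kN·m at a=4 m (b=L-a=8):
  y_4 = (R_Ax³/6 - M_Ax²/2 - M₀(x-a)²/2)/EI  [x>a] with R_A=5/3, M_A=0 = ((5/3)·(48/5)³/6 - 0·(48/5)²/2 - 15·((48/5)-4)²/2)/10000 = 33/31250 m
Superposition: y = Σ y_i = 67929/19531250 m ≈ 0.003478 m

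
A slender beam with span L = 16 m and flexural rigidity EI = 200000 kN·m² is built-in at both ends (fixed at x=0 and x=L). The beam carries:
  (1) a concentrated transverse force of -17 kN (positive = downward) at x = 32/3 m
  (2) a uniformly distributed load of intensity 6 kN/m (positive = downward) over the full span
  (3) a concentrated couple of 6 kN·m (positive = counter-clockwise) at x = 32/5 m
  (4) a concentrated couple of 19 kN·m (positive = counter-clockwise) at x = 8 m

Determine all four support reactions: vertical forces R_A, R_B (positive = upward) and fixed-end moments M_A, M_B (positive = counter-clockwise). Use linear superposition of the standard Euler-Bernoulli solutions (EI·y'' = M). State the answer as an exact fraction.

R_A = 991739/21600 kN, M_A = 305969/2700 kN·m, R_B = 714661/21600 kN, M_B = -218791/2700 kN·m

Load 1 — point force P=-17 kN at a=32/3 m (b=L-a=16/3):
  R_A = Pb²(3a+b)/L³ = (-17)·(16/3)²·(3·(32/3)+(16/3))/16³ = -119/27 kN
  M_A = Pab²/L² = (-17)·(32/3)·(16/3)²/16² = -544/27 kN·m
  R_B = Pa²(a+3b)/L³ = (-17)·(32/3)²·((32/3)+3·(16/3))/16³ = -340/27 kN
  M_B = -Pa²b/L² = -(-17)·(32/3)²·(16/3)/16² = 1088/27 kN·m
Load 2 — uniform load w=6 kN/m over full span:
  R_A = wL/2 = 6·16/2 = 48 kN
  M_A = wL²/12 = 6·16²/12 = 128 kN·m
  R_B = wL/2 = 6·16/2 = 48 kN
  M_B = -wL²/12 = -6·16²/12 = -128 kN·m
Load 3 — applied couple M₀=6 kN·m at a=32/5 m (b=L-a=48/5):
  R_A = 6M₀ab/L³ = 6·6·(32/5)·(48/5)/16³ = 27/50 kN
  M_A = M₀b(2a-b)/L² = 6·(48/5)·(2·(32/5)-(48/5))/16² = 18/25 kN·m
  R_B = -6M₀ab/L³ = -6·6·(32/5)·(48/5)/16³ = -27/50 kN
  M_B = M₀a(2b-a)/L² = 6·(32/5)·(2·(48/5)-(32/5))/16² = 48/25 kN·m
Load 4 — applied couple M₀=19 kN·m at a=8 m (b=L-a=8):
  R_A = 6M₀ab/L³ = 6·19·8·8/16³ = 57/32 kN
  M_A = M₀b(2a-b)/L² = 19·8·(2·8-8)/16² = 19/4 kN·m
  R_B = -6M₀ab/L³ = -6·19·8·8/16³ = -57/32 kN
  M_B = M₀a(2b-a)/L² = 19·8·(2·8-8)/16² = 19/4 kN·m
Superposition: R_A = 991739/21600 kN, M_A = 305969/2700 kN·m, R_B = 714661/21600 kN, M_B = -218791/2700 kN·m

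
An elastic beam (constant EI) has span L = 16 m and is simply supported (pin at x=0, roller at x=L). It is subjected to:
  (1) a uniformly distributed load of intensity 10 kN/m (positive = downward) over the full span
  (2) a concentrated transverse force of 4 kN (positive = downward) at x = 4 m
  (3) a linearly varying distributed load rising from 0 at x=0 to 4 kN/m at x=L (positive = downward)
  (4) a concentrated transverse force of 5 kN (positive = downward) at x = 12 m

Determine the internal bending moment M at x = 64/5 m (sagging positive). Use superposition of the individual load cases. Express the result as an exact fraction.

M(64/5) = 33644/125 kN·m

Load 1 — uniform load w=10 kN/m over full span:
  M_1 = wx(L-x)/2 = 10·(64/5)·(16-(64/5))/2 = 1024/5 kN·m
Load 2 — point force P=4 kN at a=4 m (b=L-a=12):
  M_2 = Pa(L-x)/L  [x>a] = 4·4·(16-(64/5))/16 = 16/5 kN·m
Load 3 — triangular load w₀=4 kN/m (0→w₀ over full span):
  M_3 = w₀Lx/6 - w₀x³/(6L) = 4·16·(64/5)/6 - 4·(64/5)³/(6·16) = 6144/125 kN·m
Load 4 — point force P=5 kN at a=12 m (b=L-a=4):
  M_4 = Pa(L-x)/L  [x>a] = 5·12·(16-(64/5))/16 = 12 kN·m
Superposition: M = Σ M_i = 33644/125 kN·m ≈ 269.152000 kN·m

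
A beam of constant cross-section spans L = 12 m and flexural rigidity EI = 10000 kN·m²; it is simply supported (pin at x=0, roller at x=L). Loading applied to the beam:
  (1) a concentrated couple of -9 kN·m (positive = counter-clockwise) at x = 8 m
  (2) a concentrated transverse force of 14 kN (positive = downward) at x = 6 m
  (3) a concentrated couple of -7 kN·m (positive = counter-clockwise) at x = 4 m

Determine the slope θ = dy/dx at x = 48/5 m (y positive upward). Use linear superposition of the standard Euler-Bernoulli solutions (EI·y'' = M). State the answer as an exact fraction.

θ(48/5) = 79/7500 rad

Load 1 — applied couple M₀=-9 kN·m at a=8 m (b=L-a=4):
  θ_1 = (M₀x²/(2L)-M₀(x-a)+C₁)/EI  [x>a] with C₁=M₀(3b²-L²)/(6L)=12 = ((-9)·(48/5)²/(2·12)-(-9)·((48/5)-8)+12)/10000 = -51/62500 rad
Load 2 — point force P=14 kN at a=6 m (b=L-a=6):
  θ_2 = -Pa(2L²-6Lx+3x²+a²)/(6LEI)  [x>a] = -14·6·(2·12²-6·12·(48/5)+3·(48/5)²+6²)/(6·12·10000) = 1323/125000 rad
Load 3 — applied couple M₀=-7 kN·m at a=4 m (b=L-a=8):
  θ_3 = (M₀x²/(2L)-M₀(x-a)+C₁)/EI  [x>a] with C₁=M₀(3b²-L²)/(6L)=-14/3 = ((-7)·(48/5)²/(2·12)-(-7)·((48/5)-4)+(-14/3))/10000 = 287/375000 rad
Superposition: θ = Σ θ_i = 79/7500 rad ≈ 0.010533 rad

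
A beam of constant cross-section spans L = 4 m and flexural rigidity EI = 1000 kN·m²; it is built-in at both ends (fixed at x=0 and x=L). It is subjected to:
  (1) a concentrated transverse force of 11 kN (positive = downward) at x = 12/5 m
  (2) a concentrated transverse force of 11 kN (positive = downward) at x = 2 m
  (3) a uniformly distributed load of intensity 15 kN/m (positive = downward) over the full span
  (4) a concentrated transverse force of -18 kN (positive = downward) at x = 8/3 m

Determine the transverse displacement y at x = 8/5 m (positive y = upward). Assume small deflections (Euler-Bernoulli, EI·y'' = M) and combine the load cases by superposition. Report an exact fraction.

y(8/5) = -204326/17578125 m

Load 1 — point force P=11 kN at a=12/5 m (b=L-a=8/5):
  y_1 = -Pb²x²(3aL-(3a+b)x)/(6L³EI)  [x≤a] = -11·(8/5)²·(8/5)²·(3·(12/5)·4-(3·(12/5)+(8/5))·(8/5))/(6·4³·1000) = -16192/5859375 m
Load 2 — point force P=11 kN at a=2 m (b=L-a=2):
  y_2 = -Pb²x²(3aL-(3a+b)x)/(6L³EI)  [x≤a] = -11·2²·(8/5)²·(3·2·4-(3·2+2)·(8/5))/(6·4³·1000) = -154/46875 m
Load 3 — uniform load w=15 kN/m over full span:
  y_3 = -wx²(L-x)²/(24EI) = -15·(8/5)²·(4-(8/5))²/(24·1000) = -144/15625 m
Load 4 — point force P=-18 kN at a=8/3 m (b=L-a=4/3):
  y_4 = -Pb²x²(3aL-(3a+b)x)/(6L³EI)  [x≤a] = -(-18)·(4/3)²·(8/5)²·(3·(8/3)·4-(3·(8/3)+(4/3))·(8/5))/(6·4³·1000) = 512/140625 m
Superposition: y = Σ y_i = -204326/17578125 m ≈ -0.011624 m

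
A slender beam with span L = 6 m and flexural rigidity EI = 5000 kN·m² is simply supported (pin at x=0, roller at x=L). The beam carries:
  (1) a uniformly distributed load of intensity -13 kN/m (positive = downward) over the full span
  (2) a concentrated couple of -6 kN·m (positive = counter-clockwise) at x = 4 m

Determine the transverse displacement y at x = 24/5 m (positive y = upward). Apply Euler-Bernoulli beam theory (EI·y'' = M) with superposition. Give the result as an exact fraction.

y(24/5) = 10389/390625 m

Load 1 — uniform load w=-13 kN/m over full span:
  y_1 = -wx(L³-2Lx²+x³)/(24EI) = -(-13)·(24/5)·(6³-2·6·(24/5)²+(24/5)³)/(24·5000) = 10179/390625 m
Load 2 — applied couple M₀=-6 kN·m at a=4 m (b=L-a=2):
  y_2 = (M₀x³/(6L)-M₀(x-a)²/2+C₁x)/EI  [x>a] with C₁=M₀(3b²-L²)/(6L)=4 = ((-6)·(24/5)³/(6·6)-(-6)·((24/5)-4)²/2+4·(24/5))/5000 = 42/78125 m
Superposition: y = Σ y_i = 10389/390625 m ≈ 0.026596 m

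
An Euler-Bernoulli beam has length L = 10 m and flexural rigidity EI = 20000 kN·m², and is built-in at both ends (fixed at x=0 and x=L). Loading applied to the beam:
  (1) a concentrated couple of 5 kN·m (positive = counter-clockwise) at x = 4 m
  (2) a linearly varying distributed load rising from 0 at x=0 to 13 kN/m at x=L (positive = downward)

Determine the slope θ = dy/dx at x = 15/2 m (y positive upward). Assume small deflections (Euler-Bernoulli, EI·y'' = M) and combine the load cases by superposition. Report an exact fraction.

θ(15/2) = 12877/5120000 rad

Load 1 — applied couple M₀=5 kN·m at a=4 m (b=L-a=6):
  θ_1 = (R_Ax²/2 - M_Ax - M₀(x-a))/EI  [x>a] with R_A=18/25, M_A=3/5 = ((18/25)·(15/2)²/2 - (3/5)·(15/2) - 5·((15/2)-4))/20000 = -7/80000 rad
Load 2 — triangular load w₀=13 kN/m (0→w₀ over full span):
  θ_2 = -w₀(2x(L-x)(L-2x)(x+2L)+x²(L-x)²)/(120LEI) = -13·(2·(15/2)·(10-(15/2))·(10-2·(15/2))·((15/2)+2·10)+(15/2)²·(10-(15/2))²)/(120·10·20000) = 533/204800 rad
Superposition: θ = Σ θ_i = 12877/5120000 rad ≈ 0.002515 rad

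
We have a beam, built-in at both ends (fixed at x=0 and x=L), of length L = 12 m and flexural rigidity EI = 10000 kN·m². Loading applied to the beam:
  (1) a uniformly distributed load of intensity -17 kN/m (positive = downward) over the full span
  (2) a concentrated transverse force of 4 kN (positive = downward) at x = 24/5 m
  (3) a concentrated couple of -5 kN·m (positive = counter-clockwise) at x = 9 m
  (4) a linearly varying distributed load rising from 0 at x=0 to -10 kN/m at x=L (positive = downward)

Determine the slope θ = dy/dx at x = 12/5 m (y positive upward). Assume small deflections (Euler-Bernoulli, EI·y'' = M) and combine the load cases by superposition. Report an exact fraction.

θ(12/5) = 228747/7812500 rad

Load 1 — uniform load w=-17 kN/m over full span:
  θ_1 = -wx(L-x)(L-2x)/(12EI) = -(-17)·(12/5)·(12-(12/5))·(12-2·(12/5))/(12·10000) = 1836/78125 rad
Load 2 — point force P=4 kN at a=24/5 m (b=L-a=36/5):
  θ_2 = -Pb²x(2aL-(3a+b)x)/(2L³EI)  [x≤a] = -4·(36/5)²·(12/5)·(2·(24/5)·12-(3·(24/5)+(36/5))·(12/5))/(2·12³·10000) = -1782/1953125 rad
Load 3 — applied couple M₀=-5 kN·m at a=9 m (b=L-a=3):
  θ_3 = (R_Ax²/2 - M_Ax)/EI  [x≤a] with R_A=-15/32, M_A=-25/16 = ((-15/32)·(12/5)²/2 - (-25/16)·(12/5))/10000 = 3/12500 rad
Load 4 — triangular load w₀=-10 kN/m (0→w₀ over full span):
  θ_4 = -w₀(2x(L-x)(L-2x)(x+2L)+x²(L-x)²)/(120LEI) = -(-10)·(2·(12/5)·(12-(12/5))·(12-2·(12/5))·((12/5)+2·12)+(12/5)²·(12-(12/5))²)/(120·12·10000) = 504/78125 rad
Superposition: θ = Σ θ_i = 228747/7812500 rad ≈ 0.029280 rad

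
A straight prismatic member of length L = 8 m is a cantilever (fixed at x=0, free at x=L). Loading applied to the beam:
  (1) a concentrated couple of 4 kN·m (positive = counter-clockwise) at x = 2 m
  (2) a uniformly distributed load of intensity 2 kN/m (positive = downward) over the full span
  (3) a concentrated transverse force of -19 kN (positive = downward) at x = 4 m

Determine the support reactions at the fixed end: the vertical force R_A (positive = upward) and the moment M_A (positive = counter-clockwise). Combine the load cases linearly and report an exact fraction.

R_A = -3 kN, M_A = -16 kN·m

Load 1 — applied couple M₀=4 kN·m at a=2 m (b=L-a=6):
  R_A = 0 kN
  M_A = -M₀ = -4 kN·m
Load 2 — uniform load w=2 kN/m over full span:
  R_A = wL = 2·8 = 16 kN
  M_A = wL²/2 = 2·8²/2 = 64 kN·m
Load 3 — point force P=-19 kN at a=4 m (b=L-a=4):
  R_A = P = (-19) = -19 kN
  M_A = Pa = (-19)·4 = -76 kN·m
Superposition: R_A = -3 kN, M_A = -16 kN·m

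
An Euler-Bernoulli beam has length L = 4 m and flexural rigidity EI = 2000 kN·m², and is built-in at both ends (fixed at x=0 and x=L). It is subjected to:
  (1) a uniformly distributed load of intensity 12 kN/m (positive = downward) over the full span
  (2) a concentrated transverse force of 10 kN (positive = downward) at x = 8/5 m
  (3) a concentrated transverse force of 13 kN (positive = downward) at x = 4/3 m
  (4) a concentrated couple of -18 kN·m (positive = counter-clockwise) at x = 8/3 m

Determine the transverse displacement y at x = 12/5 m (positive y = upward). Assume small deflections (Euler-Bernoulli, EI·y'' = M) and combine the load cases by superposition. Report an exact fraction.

y(12/5) = -143309/31640625 m

Load 1 — uniform load w=12 kN/m over full span:
  y_1 = -wx²(L-x)²/(24EI) = -12·(12/5)²·(4-(12/5))²/(24·2000) = -288/78125 m
Load 2 — point force P=10 kN at a=8/5 m (b=L-a=12/5):
  y_2 = -Pa²(L-x)²(3bL-(3b+a)(L-x))/(6L³EI)  [x>a] = -10·(8/5)²·(4-(12/5))²·(3·(12/5)·4-(3·(12/5)+(8/5))·(4-(12/5)))/(6·4³·2000) = -1472/1171875 m
Load 3 — point force P=13 kN at a=4/3 m (b=L-a=8/3):
  y_3 = -Pa²(L-x)²(3bL-(3b+a)(L-x))/(6L³EI)  [x>a] = -13·(4/3)²·(4-(12/5))²·(3·(8/3)·4-(3·(8/3)+(4/3))·(4-(12/5)))/(6·4³·2000) = -1664/1265625 m
Load 4 — applied couple M₀=-18 kN·m at a=8/3 m (b=L-a=4/3):
  y_4 = (R_Ax³/6 - M_Ax²/2)/EI  [x≤a] with R_A=-6, M_A=-6 = ((-6)·(12/5)³/6 - (-6)·(12/5)²/2)/2000 = 27/15625 m
Superposition: y = Σ y_i = -143309/31640625 m ≈ -0.004529 m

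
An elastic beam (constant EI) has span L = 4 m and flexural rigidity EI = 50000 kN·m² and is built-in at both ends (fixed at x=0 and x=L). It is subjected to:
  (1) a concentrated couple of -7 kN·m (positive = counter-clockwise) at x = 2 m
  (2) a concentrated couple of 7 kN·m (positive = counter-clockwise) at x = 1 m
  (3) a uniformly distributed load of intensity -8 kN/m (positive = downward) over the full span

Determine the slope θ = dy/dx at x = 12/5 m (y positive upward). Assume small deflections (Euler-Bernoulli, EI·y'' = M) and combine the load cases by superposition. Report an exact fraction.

Load 1 — applied couple M₀=-7 kN·m at a=2 m (b=L-a=2):
  θ_1 = (R_Ax²/2 - M_Ax - M₀(x-a))/EI  [x>a] with R_A=-21/8, M_A=-7/4 = ((-21/8)·(12/5)²/2 - (-7/4)·(12/5) - (-7)·((12/5)-2))/50000 = -7/625000 rad
Load 2 — applied couple M₀=7 kN·m at a=1 m (b=L-a=3):
  θ_2 = (R_Ax²/2 - M_Ax - M₀(x-a))/EI  [x>a] with R_A=63/32, M_A=-21/16 = ((63/32)·(12/5)²/2 - (-21/16)·(12/5) - 7·((12/5)-1))/50000 = -49/2500000 rad
Load 3 — uniform load w=-8 kN/m over full span:
  θ_3 = -wx(L-x)(L-2x)/(12EI) = -(-8)·(12/5)·(4-(12/5))·(4-2·(12/5))/(12·50000) = -16/390625 rad
Superposition: θ = Σ θ_i = -897/12500000 rad ≈ -0.000072 rad

θ(12/5) = -897/12500000 rad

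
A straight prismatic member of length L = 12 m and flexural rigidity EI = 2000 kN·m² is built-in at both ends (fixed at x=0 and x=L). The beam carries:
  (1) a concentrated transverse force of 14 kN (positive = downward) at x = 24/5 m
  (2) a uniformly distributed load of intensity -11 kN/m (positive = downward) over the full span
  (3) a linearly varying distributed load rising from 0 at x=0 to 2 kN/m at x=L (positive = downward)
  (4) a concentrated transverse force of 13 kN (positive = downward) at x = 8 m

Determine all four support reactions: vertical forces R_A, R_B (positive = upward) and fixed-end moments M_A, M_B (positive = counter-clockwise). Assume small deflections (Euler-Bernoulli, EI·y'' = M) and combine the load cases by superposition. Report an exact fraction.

R_A = -168607/3375 kN, M_A = -97484/1125 kN·m, R_B = -145268/3375 kN, M_B = 88156/1125 kN·m

Load 1 — point force P=14 kN at a=24/5 m (b=L-a=36/5):
  R_A = Pb²(3a+b)/L³ = 14·(36/5)²·(3·(24/5)+(36/5))/12³ = 1134/125 kN
  M_A = Pab²/L² = 14·(24/5)·(36/5)²/12² = 3024/125 kN·m
  R_B = Pa²(a+3b)/L³ = 14·(24/5)²·((24/5)+3·(36/5))/12³ = 616/125 kN
  M_B = -Pa²b/L² = -14·(24/5)²·(36/5)/12² = -2016/125 kN·m
Load 2 — uniform load w=-11 kN/m over full span:
  R_A = wL/2 = (-11)·12/2 = -66 kN
  M_A = wL²/12 = (-11)·12²/12 = -132 kN·m
  R_B = wL/2 = (-11)·12/2 = -66 kN
  M_B = -wL²/12 = -(-11)·12²/12 = 132 kN·m
Load 3 — triangular load w₀=2 kN/m (0→w₀ over full span):
  R_A = 3w₀L/20 = 3·2·12/20 = 18/5 kN
  M_A = w₀L²/30 = 2·12²/30 = 48/5 kN·m
  R_B = 7w₀L/20 = 7·2·12/20 = 42/5 kN
  M_B = -w₀L²/20 = -2·12²/20 = -72/5 kN·m
Load 4 — point force P=13 kN at a=8 m (b=L-a=4):
  R_A = Pb²(3a+b)/L³ = 13·4²·(3·8+4)/12³ = 91/27 kN
  M_A = Pab²/L² = 13·8·4²/12² = 104/9 kN·m
  R_B = Pa²(a+3b)/L³ = 13·8²·(8+3·4)/12³ = 260/27 kN
  M_B = -Pa²b/L² = -13·8²·4/12² = -208/9 kN·m
Superposition: R_A = -168607/3375 kN, M_A = -97484/1125 kN·m, R_B = -145268/3375 kN, M_B = 88156/1125 kN·m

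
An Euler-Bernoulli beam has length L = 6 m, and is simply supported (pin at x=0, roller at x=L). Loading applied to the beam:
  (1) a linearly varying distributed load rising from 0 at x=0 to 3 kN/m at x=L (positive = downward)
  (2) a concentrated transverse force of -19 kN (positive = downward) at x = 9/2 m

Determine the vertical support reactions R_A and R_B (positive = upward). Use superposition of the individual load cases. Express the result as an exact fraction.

R_A = -7/4 kN, R_B = -33/4 kN

Load 1 — triangular load w₀=3 kN/m (0→w₀ over full span):
  R_A = w₀L/6 = 3·6/6 = 3 kN
  R_B = w₀L/3 = 3·6/3 = 6 kN
Load 2 — point force P=-19 kN at a=9/2 m (b=L-a=3/2):
  R_A = Pb/L = (-19)·(3/2)/6 = -19/4 kN
  R_B = Pa/L = (-19)·(9/2)/6 = -57/4 kN
Superposition: R_A = -7/4 kN, R_B = -33/4 kN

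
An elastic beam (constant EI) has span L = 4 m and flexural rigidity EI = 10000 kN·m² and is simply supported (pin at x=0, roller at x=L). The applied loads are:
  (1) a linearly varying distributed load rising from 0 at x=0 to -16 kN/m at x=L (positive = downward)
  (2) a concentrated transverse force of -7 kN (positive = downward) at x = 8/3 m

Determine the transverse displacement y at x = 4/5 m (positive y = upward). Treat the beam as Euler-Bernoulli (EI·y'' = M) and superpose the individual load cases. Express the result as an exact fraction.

y(4/5) = 1523114/791015625 m

Load 1 — triangular load w₀=-16 kN/m (0→w₀ over full span):
  y_1 = -w₀x(7L⁴-10L²x²+3x⁴)/(360LEI) = -(-16)·(4/5)·(7·4⁴-10·4²·(4/5)²+3·(4/5)⁴)/(360·4·10000) = 44032/29296875 m
Load 2 — point force P=-7 kN at a=8/3 m (b=L-a=4/3):
  y_2 = -Pbx(L²-b²-x²)/(6LEI)  [x≤a] = -(-7)·(4/3)·(4/5)·(4²-(4/3)²-(4/5)²)/(6·4·10000) = 2674/6328125 m
Superposition: y = Σ y_i = 1523114/791015625 m ≈ 0.001926 m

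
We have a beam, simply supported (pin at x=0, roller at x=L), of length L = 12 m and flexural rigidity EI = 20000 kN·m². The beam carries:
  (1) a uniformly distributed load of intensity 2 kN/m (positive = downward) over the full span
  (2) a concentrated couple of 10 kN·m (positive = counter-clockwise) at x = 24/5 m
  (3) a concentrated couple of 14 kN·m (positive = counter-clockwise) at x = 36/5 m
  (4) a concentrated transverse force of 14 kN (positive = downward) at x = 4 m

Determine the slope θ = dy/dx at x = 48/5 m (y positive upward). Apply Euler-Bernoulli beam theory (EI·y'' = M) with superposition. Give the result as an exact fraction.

Load 1 — uniform load w=2 kN/m over full span:
  θ_1 = -w(L³-6Lx²+4x³)/(24EI) = -2·(12³-6·12·(48/5)²+4·(48/5)³)/(24·20000) = 891/156250 rad
Load 2 — applied couple M₀=10 kN·m at a=24/5 m (b=L-a=36/5):
  θ_2 = (M₀x²/(2L)-M₀(x-a)+C₁)/EI  [x>a] with C₁=M₀(3b²-L²)/(6L)=8/5 = (10·(48/5)²/(2·12)-10·((48/5)-(24/5))+(8/5))/20000 = -1/2500 rad
Load 3 — applied couple M₀=14 kN·m at a=36/5 m (b=L-a=24/5):
  θ_3 = (M₀x²/(2L)-M₀(x-a)+C₁)/EI  [x>a] with C₁=M₀(3b²-L²)/(6L)=-364/25 = (14·(48/5)²/(2·12)-14·((48/5)-(36/5))+(-364/25))/20000 = 7/25000 rad
Load 4 — point force P=14 kN at a=4 m (b=L-a=8):
  θ_4 = -Pa(2L²-6Lx+3x²+a²)/(6LEI)  [x>a] = -14·4·(2·12²-6·12·(48/5)+3·(48/5)²+4²)/(6·12·20000) = 1211/281250 rad
Superposition: θ = Σ θ_i = 55621/5625000 rad ≈ 0.009888 rad

θ(48/5) = 55621/5625000 rad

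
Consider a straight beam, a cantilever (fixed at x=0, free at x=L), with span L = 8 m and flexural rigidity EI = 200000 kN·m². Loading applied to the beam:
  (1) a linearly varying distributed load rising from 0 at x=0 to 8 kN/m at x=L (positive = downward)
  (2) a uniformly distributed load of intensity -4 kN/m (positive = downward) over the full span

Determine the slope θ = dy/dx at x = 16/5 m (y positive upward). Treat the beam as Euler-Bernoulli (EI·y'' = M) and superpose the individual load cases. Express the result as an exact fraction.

θ(16/5) = -3488/5859375 rad

Load 1 — triangular load w₀=8 kN/m (0→w₀ over full span):
  θ_1 = (w₀Lx²/4-w₀L²x/3-w₀x⁴/(24L))/EI = (8·8·(16/5)²/4-8·8²·(16/5)/3-8·(16/5)⁴/(24·8))/200000 = -3776/1953125 rad
Load 2 — uniform load w=-4 kN/m over full span:
  θ_2 = -wx(x²-3Lx+3L²)/(6EI) = -(-4)·(16/5)·((16/5)²-3·8·(16/5)+3·8²)/(6·200000) = 1568/1171875 rad
Superposition: θ = Σ θ_i = -3488/5859375 rad ≈ -0.000595 rad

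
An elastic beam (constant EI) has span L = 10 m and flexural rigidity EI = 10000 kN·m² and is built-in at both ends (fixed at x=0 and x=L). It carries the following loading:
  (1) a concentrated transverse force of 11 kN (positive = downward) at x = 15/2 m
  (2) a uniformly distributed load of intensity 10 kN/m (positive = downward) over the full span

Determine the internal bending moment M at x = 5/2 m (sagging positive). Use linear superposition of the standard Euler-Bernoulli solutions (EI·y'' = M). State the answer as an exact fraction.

M(5/2) = 1835/192 kN·m

Load 1 — point force P=11 kN at a=15/2 m (b=L-a=5/2):
  M_1 = Pb²(3a+b)x/L³ - Pab²/L²  [x≤a] = 11·(5/2)²·(3·(15/2)+(5/2))·(5/2)/10³ - 11·(15/2)·(5/2)²/10² = -55/64 kN·m
Load 2 — uniform load w=10 kN/m over full span:
  M_2 = wLx/2 - wL²/12 - wx²/2 = 10·10·(5/2)/2 - 10·10²/12 - 10·(5/2)²/2 = 125/12 kN·m
Superposition: M = Σ M_i = 1835/192 kN·m ≈ 9.557292 kN·m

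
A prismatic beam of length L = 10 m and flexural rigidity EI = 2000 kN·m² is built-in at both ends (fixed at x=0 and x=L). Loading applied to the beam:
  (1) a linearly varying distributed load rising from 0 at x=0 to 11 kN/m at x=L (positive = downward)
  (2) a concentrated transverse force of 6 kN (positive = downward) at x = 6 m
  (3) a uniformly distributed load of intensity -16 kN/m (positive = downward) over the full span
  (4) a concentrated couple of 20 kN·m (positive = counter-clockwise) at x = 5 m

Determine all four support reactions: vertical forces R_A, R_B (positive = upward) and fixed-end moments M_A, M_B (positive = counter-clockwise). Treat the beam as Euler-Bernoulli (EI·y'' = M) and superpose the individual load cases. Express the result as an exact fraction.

Load 1 — triangular load w₀=11 kN/m (0→w₀ over full span):
  R_A = 3w₀L/20 = 3·11·10/20 = 33/2 kN
  M_A = w₀L²/30 = 11·10²/30 = 110/3 kN·m
  R_B = 7w₀L/20 = 7·11·10/20 = 77/2 kN
  M_B = -w₀L²/20 = -11·10²/20 = -55 kN·m
Load 2 — point force P=6 kN at a=6 m (b=L-a=4):
  R_A = Pb²(3a+b)/L³ = 6·4²·(3·6+4)/10³ = 264/125 kN
  M_A = Pab²/L² = 6·6·4²/10² = 144/25 kN·m
  R_B = Pa²(a+3b)/L³ = 6·6²·(6+3·4)/10³ = 486/125 kN
  M_B = -Pa²b/L² = -6·6²·4/10² = -216/25 kN·m
Load 3 — uniform load w=-16 kN/m over full span:
  R_A = wL/2 = (-16)·10/2 = -80 kN
  M_A = wL²/12 = (-16)·10²/12 = -400/3 kN·m
  R_B = wL/2 = (-16)·10/2 = -80 kN
  M_B = -wL²/12 = -(-16)·10²/12 = 400/3 kN·m
Load 4 — applied couple M₀=20 kN·m at a=5 m (b=L-a=5):
  R_A = 6M₀ab/L³ = 6·20·5·5/10³ = 3 kN
  M_A = M₀b(2a-b)/L² = 20·5·(2·5-5)/10² = 5 kN·m
  R_B = -6M₀ab/L³ = -6·20·5·5/10³ = -3 kN
  M_B = M₀a(2b-a)/L² = 20·5·(2·5-5)/10² = 5 kN·m
Superposition: R_A = -14597/250 kN, M_A = -6443/75 kN·m, R_B = -10153/250 kN, M_B = 5602/75 kN·m

R_A = -14597/250 kN, M_A = -6443/75 kN·m, R_B = -10153/250 kN, M_B = 5602/75 kN·m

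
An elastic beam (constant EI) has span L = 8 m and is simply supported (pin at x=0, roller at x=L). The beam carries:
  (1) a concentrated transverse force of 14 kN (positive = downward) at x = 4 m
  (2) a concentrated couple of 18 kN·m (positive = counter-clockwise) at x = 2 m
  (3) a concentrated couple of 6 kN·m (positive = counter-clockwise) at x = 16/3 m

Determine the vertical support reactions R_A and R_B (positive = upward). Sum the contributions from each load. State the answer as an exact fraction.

R_A = 10 kN, R_B = 4 kN

Load 1 — point force P=14 kN at a=4 m (b=L-a=4):
  R_A = Pb/L = 14·4/8 = 7 kN
  R_B = Pa/L = 14·4/8 = 7 kN
Load 2 — applied couple M₀=18 kN·m at a=2 m (b=L-a=6):
  R_A = M₀/L = 18/8 = 9/4 kN
  R_B = -M₀/L = -18/8 = -9/4 kN
Load 3 — applied couple M₀=6 kN·m at a=16/3 m (b=L-a=8/3):
  R_A = M₀/L = 6/8 = 3/4 kN
  R_B = -M₀/L = -6/8 = -3/4 kN
Superposition: R_A = 10 kN, R_B = 4 kN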